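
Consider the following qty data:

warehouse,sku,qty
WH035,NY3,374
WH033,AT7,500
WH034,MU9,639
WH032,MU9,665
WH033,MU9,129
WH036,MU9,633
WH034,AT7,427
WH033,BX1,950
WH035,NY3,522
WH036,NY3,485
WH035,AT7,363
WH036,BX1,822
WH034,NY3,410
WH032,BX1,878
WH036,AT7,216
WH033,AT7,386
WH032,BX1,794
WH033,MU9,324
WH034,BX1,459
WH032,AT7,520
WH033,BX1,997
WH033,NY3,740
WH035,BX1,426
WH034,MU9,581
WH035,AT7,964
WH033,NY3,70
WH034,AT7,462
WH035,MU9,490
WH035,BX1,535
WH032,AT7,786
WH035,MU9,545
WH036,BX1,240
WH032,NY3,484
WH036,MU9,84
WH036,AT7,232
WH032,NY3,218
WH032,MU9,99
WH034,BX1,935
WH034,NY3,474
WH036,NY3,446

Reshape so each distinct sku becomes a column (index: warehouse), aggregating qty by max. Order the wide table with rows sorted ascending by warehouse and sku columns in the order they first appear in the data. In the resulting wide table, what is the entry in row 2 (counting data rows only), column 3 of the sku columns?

With rows sorted ascending by warehouse, row 2 is warehouse=WH033. sku columns in first-appearance order: NY3, AT7, MU9, BX1; column 3 is MU9.
Long rows with warehouse=WH033, sku=MU9: max(129, 324) = 324.

324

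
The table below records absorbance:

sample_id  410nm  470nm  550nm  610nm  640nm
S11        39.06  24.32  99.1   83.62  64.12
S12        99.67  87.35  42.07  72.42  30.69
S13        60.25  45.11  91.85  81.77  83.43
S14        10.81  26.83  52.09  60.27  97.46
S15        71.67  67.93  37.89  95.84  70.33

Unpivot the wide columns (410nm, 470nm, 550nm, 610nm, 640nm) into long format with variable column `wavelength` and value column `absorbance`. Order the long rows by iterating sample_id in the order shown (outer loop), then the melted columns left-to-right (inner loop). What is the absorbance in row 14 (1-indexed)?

25 rows total (5 × 5). Row 14: index ⌊(14-1)/5⌋ = 2 into sample_id → S13; (14-1) mod 5 = 3 into the melted columns → 610nm.
So row 14 is (S13, 610nm, 81.77); absorbance = 81.77.

81.77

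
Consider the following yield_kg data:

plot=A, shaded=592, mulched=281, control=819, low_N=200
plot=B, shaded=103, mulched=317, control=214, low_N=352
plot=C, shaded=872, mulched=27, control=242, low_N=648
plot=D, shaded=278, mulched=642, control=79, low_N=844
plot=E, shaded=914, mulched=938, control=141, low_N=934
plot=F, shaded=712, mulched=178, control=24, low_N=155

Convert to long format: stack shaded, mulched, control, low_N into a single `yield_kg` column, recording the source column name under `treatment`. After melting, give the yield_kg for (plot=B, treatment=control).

214

Unpivoting turns each (plot, wide-column) pair into one long row.
The wide cell at row B, column control holds 214, so the long row (B, control) has yield_kg=214.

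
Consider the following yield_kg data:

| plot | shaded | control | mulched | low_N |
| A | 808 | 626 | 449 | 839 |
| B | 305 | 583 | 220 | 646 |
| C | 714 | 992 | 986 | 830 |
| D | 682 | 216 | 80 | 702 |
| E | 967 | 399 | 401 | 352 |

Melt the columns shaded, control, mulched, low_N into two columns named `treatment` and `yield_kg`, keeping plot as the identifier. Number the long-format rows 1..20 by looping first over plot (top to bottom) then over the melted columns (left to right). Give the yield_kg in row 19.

401

20 rows total (5 × 4). Row 19: index ⌊(19-1)/4⌋ = 4 into plot → E; (19-1) mod 4 = 2 into the melted columns → mulched.
So row 19 is (E, mulched, 401); yield_kg = 401.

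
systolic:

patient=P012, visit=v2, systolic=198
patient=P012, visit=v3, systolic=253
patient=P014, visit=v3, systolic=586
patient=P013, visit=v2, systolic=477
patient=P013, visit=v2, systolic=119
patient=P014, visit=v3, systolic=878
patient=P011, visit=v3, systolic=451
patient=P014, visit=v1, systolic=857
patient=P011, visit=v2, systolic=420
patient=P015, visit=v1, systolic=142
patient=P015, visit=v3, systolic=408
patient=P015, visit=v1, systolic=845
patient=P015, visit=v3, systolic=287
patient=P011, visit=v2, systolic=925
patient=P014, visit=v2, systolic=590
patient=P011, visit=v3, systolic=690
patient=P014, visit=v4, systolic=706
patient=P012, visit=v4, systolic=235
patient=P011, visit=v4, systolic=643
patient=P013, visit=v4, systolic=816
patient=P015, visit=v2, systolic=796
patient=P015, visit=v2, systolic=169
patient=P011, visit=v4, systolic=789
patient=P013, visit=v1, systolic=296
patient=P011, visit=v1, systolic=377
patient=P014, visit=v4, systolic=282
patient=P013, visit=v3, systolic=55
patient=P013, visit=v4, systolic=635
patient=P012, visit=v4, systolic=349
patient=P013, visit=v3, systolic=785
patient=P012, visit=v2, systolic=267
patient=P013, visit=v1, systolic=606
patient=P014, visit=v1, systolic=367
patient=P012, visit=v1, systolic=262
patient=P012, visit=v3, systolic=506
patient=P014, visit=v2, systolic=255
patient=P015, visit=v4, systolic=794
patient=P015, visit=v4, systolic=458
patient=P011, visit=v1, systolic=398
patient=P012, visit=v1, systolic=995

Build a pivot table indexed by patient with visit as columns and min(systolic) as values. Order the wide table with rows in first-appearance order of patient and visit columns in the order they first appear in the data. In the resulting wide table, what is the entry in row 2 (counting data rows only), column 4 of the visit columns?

282

With rows in first-appearance order of patient, row 2 is patient=P014. visit columns in first-appearance order: v2, v3, v1, v4; column 4 is v4.
Long rows with patient=P014, visit=v4: min(706, 282) = 282.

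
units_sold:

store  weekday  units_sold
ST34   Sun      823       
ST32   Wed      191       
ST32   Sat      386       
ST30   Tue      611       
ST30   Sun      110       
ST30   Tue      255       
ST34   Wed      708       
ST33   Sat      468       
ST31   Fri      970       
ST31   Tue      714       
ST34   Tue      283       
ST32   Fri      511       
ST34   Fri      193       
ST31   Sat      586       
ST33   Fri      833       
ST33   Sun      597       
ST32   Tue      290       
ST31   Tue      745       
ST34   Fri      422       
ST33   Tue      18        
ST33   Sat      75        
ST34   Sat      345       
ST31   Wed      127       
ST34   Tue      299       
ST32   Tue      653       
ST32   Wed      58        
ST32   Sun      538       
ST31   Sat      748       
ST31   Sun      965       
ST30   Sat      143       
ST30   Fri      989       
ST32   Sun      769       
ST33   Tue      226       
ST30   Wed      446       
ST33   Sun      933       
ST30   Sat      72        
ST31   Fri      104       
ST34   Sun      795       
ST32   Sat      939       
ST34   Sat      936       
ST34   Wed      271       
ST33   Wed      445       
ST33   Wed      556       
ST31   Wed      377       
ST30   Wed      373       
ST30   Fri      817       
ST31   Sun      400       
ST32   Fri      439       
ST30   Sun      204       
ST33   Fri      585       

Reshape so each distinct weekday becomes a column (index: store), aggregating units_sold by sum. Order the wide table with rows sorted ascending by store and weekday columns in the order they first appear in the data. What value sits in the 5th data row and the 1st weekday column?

1618

With rows sorted ascending by store, row 5 is store=ST34. weekday columns in first-appearance order: Sun, Wed, Sat, Tue, Fri; column 1 is Sun.
Long rows with store=ST34, weekday=Sun: 823 + 795 = 1618.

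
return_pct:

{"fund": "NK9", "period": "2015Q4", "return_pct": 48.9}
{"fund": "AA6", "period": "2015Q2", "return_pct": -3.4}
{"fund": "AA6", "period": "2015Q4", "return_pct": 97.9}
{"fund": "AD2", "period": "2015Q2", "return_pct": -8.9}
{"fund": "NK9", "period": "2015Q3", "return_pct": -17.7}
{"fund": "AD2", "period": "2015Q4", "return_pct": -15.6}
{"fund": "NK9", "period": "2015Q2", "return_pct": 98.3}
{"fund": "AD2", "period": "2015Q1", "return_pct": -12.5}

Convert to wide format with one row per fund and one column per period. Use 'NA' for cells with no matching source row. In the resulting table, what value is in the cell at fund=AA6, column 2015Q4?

97.9

The long row with fund=AA6, period=2015Q4 has return_pct=97.9.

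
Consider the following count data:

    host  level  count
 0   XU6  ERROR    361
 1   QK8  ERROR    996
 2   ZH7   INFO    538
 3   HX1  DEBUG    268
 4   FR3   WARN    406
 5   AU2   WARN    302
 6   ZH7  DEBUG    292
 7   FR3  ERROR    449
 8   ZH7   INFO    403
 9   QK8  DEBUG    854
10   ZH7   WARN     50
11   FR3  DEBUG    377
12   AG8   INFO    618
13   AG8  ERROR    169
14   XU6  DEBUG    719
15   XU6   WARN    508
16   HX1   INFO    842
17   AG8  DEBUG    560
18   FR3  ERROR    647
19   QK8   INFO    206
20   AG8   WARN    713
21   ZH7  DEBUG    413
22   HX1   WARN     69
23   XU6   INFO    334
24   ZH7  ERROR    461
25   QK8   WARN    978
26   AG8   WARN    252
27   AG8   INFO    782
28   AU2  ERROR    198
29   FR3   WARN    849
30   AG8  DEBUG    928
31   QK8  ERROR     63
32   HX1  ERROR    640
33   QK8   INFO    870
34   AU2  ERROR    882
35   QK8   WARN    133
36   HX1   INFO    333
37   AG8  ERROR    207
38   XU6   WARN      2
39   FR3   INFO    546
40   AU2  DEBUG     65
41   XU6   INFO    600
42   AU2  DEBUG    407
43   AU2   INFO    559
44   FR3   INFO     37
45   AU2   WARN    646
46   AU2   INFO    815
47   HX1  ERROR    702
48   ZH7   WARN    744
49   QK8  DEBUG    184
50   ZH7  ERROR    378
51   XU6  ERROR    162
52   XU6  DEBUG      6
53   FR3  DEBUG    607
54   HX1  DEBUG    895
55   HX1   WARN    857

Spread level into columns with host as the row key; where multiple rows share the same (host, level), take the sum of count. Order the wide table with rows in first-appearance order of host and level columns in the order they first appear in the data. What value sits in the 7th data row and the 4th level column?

With rows in first-appearance order of host, row 7 is host=AG8. level columns in first-appearance order: ERROR, INFO, DEBUG, WARN; column 4 is WARN.
Long rows with host=AG8, level=WARN: 713 + 252 = 965.

965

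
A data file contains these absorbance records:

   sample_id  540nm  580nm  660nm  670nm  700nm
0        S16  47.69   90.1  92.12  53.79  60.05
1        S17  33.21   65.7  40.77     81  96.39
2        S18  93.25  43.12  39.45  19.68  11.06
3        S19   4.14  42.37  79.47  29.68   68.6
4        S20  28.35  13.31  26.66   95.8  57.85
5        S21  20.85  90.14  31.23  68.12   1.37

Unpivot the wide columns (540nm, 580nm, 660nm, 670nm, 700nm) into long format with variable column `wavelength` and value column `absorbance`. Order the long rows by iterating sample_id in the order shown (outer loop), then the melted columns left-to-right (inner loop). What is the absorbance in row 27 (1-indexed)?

30 rows total (6 × 5). Row 27: index ⌊(27-1)/5⌋ = 5 into sample_id → S21; (27-1) mod 5 = 1 into the melted columns → 580nm.
So row 27 is (S21, 580nm, 90.14); absorbance = 90.14.

90.14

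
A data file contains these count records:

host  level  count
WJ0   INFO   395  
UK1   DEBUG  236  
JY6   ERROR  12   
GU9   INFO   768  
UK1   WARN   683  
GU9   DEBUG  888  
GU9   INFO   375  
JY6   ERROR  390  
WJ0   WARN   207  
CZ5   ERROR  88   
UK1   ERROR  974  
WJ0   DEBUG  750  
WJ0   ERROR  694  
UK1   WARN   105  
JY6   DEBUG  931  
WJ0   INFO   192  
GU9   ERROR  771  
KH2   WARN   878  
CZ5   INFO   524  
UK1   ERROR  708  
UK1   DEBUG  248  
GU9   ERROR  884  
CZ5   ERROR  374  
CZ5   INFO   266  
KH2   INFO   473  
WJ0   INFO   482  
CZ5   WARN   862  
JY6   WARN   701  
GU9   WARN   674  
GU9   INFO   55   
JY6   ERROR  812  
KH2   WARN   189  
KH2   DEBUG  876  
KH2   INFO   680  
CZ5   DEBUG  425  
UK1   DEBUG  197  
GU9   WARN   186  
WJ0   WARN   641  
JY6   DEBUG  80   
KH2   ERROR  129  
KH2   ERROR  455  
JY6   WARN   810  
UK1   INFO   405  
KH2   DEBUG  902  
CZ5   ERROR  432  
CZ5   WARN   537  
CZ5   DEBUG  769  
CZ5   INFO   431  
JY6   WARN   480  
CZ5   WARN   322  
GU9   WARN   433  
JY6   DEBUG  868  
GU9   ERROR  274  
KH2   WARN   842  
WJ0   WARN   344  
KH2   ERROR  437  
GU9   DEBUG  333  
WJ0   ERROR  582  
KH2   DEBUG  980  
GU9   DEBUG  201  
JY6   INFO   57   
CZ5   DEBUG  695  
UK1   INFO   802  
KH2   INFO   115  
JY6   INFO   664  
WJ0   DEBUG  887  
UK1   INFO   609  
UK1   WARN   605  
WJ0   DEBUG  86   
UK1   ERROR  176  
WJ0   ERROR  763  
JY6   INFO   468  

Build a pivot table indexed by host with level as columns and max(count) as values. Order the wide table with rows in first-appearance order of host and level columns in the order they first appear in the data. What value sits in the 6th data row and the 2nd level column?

With rows in first-appearance order of host, row 6 is host=KH2. level columns in first-appearance order: INFO, DEBUG, ERROR, WARN; column 2 is DEBUG.
Long rows with host=KH2, level=DEBUG: max(876, 902, 980) = 980.

980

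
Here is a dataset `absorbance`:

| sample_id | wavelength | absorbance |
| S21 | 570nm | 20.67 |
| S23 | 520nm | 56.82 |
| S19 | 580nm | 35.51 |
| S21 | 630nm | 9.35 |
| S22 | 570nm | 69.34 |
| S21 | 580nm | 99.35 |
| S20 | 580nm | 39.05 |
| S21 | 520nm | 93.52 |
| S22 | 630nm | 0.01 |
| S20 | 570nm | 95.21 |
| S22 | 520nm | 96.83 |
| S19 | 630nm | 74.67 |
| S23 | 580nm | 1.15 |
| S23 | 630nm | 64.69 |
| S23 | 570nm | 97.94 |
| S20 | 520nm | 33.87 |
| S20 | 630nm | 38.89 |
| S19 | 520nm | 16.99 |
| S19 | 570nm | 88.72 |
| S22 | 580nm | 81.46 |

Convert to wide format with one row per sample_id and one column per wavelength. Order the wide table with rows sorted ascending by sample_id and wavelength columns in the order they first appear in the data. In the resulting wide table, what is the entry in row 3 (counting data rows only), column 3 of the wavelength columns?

With rows sorted ascending by sample_id, row 3 is sample_id=S21. wavelength columns in first-appearance order: 570nm, 520nm, 580nm, 630nm; column 3 is 580nm.
Long rows with sample_id=S21, wavelength=580nm: absorbance = 99.35.

99.35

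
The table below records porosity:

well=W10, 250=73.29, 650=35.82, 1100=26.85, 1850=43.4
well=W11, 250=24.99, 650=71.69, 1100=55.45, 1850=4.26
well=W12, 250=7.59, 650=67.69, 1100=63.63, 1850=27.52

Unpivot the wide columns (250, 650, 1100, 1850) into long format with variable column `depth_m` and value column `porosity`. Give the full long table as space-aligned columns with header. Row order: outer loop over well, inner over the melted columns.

well  depth_m  porosity
W10   250      73.29   
W10   650      35.82   
W10   1100     26.85   
W10   1850     43.4    
W11   250      24.99   
W11   650      71.69   
W11   1100     55.45   
W11   1850     4.26    
W12   250      7.59    
W12   650      67.69   
W12   1100     63.63   
W12   1850     27.52   

Each (well, column) pair becomes one row: 3 × 4 = 12 rows.
For example, (W10, 250) → porosity=73.29.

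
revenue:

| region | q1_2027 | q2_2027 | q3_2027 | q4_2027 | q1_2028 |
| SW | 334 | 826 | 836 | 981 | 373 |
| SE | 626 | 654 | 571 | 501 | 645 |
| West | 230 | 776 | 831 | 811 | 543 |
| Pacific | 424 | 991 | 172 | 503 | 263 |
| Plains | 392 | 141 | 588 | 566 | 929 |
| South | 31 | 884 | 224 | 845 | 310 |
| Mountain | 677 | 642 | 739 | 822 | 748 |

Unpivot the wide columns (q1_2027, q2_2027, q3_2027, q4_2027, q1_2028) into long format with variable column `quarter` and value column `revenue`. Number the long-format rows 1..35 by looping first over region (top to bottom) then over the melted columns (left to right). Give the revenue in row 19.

503

35 rows total (7 × 5). Row 19: index ⌊(19-1)/5⌋ = 3 into region → Pacific; (19-1) mod 5 = 3 into the melted columns → q4_2027.
So row 19 is (Pacific, q4_2027, 503); revenue = 503.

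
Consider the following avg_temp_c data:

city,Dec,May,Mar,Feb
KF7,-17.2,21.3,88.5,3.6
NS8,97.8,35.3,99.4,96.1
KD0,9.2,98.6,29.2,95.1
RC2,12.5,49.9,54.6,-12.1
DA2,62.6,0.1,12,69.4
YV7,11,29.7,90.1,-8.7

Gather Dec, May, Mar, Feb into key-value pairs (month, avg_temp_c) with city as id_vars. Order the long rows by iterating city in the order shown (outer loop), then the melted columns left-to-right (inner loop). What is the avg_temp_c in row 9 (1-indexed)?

24 rows total (6 × 4). Row 9: index ⌊(9-1)/4⌋ = 2 into city → KD0; (9-1) mod 4 = 0 into the melted columns → Dec.
So row 9 is (KD0, Dec, 9.2); avg_temp_c = 9.2.

9.2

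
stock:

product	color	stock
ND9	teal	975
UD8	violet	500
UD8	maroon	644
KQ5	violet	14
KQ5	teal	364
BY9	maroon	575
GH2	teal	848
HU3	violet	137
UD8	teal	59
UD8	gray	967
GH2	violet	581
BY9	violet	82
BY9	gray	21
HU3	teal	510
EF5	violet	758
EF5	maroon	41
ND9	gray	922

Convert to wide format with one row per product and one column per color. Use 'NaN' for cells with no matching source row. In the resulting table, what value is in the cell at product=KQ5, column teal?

The long row with product=KQ5, color=teal has stock=364.

364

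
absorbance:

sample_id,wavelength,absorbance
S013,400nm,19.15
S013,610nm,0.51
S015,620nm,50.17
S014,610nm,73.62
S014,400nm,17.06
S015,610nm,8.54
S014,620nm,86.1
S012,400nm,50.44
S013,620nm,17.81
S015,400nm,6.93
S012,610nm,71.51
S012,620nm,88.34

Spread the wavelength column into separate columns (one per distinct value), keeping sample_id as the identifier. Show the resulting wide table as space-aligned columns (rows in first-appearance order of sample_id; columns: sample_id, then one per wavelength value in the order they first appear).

sample_id  400nm  610nm  620nm
S013       19.15  0.51   17.81
S015       6.93   8.54   50.17
S014       17.06  73.62  86.1 
S012       50.44  71.51  88.34

Columns: sample_id plus the 3 distinct wavelength values (400nm, 610nm, 620nm).
For example, row S013 column 400nm takes absorbance=19.15 from the long row (S013, 400nm).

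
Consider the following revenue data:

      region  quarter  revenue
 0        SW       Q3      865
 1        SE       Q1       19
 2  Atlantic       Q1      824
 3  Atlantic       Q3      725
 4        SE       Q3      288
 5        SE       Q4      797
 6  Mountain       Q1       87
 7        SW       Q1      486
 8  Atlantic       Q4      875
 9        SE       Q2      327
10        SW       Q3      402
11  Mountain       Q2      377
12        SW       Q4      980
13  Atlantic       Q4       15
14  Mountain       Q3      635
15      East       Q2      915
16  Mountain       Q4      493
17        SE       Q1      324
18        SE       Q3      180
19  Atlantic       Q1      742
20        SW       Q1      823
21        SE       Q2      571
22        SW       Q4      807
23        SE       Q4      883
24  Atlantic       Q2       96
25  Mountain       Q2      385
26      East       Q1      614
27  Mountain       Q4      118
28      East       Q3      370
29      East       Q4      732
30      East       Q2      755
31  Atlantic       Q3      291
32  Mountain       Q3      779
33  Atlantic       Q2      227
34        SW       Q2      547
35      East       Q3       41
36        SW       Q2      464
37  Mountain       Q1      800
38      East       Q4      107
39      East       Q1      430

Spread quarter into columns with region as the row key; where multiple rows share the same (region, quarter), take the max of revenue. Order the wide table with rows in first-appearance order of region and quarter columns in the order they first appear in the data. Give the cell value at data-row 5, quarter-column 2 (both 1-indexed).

614

With rows in first-appearance order of region, row 5 is region=East. quarter columns in first-appearance order: Q3, Q1, Q4, Q2; column 2 is Q1.
Long rows with region=East, quarter=Q1: max(614, 430) = 614.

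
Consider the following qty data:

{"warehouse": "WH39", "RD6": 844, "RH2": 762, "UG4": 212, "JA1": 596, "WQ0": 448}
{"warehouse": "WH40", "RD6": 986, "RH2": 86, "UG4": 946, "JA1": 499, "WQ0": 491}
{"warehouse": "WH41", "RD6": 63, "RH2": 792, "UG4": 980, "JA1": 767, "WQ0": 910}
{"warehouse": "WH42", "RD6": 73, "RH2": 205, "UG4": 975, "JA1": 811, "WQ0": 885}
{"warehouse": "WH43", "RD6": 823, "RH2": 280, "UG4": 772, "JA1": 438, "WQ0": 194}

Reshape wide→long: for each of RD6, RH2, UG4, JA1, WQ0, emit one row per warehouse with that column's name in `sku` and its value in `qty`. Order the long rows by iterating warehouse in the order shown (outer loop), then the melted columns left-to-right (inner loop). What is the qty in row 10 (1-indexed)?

25 rows total (5 × 5). Row 10: index ⌊(10-1)/5⌋ = 1 into warehouse → WH40; (10-1) mod 5 = 4 into the melted columns → WQ0.
So row 10 is (WH40, WQ0, 491); qty = 491.

491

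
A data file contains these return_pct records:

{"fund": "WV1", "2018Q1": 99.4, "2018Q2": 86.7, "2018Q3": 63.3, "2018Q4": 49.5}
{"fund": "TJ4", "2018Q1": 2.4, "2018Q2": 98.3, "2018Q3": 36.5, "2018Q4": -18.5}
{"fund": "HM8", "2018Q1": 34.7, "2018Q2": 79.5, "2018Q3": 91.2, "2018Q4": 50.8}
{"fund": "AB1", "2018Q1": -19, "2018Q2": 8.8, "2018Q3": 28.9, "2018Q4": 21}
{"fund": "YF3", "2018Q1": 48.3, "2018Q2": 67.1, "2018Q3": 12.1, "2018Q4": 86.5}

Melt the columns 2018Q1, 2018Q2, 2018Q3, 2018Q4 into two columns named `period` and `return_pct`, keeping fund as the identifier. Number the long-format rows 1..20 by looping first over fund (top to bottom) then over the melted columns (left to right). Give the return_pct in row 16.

20 rows total (5 × 4). Row 16: index ⌊(16-1)/4⌋ = 3 into fund → AB1; (16-1) mod 4 = 3 into the melted columns → 2018Q4.
So row 16 is (AB1, 2018Q4, 21); return_pct = 21.

21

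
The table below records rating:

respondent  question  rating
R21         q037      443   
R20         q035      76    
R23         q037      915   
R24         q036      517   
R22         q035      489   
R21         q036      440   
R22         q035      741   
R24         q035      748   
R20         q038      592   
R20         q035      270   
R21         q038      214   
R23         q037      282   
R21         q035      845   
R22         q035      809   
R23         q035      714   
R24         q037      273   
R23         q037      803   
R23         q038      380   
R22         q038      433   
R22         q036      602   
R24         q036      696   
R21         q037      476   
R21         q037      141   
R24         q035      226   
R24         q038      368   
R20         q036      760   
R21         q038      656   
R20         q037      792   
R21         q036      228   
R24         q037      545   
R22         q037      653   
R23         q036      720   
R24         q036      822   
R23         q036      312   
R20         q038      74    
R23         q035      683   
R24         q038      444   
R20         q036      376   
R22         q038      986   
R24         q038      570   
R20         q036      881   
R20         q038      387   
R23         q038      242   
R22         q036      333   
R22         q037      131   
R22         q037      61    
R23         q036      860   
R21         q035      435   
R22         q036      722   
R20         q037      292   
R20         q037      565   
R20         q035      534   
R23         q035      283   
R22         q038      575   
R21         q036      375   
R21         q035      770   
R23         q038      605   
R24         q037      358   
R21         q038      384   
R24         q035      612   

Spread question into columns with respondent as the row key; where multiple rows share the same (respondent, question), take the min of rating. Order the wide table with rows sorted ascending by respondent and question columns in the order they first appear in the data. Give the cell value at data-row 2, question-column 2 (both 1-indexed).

With rows sorted ascending by respondent, row 2 is respondent=R21. question columns in first-appearance order: q037, q035, q036, q038; column 2 is q035.
Long rows with respondent=R21, question=q035: min(845, 435, 770) = 435.

435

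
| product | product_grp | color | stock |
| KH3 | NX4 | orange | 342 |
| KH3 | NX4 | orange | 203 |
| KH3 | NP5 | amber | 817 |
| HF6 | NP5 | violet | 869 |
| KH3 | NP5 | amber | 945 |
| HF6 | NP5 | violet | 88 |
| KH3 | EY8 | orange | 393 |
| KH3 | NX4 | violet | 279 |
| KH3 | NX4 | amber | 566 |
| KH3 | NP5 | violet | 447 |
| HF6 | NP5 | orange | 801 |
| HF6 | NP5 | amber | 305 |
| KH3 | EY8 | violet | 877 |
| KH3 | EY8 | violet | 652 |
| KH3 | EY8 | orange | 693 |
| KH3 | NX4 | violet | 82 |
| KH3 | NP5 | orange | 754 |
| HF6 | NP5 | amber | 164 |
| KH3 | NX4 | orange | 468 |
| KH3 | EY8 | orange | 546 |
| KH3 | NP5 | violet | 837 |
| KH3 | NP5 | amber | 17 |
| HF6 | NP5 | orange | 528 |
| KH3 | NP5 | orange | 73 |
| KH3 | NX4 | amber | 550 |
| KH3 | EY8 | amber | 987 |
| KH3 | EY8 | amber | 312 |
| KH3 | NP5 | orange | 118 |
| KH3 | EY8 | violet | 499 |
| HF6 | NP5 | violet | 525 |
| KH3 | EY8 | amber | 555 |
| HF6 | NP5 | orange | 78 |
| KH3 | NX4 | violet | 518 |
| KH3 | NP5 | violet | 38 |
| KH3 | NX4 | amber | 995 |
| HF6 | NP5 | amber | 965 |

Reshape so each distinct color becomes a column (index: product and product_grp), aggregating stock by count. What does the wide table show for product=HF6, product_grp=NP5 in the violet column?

Rows with product=HF6, product_grp=NP5 and color=violet: stock values are 869, 88, 525.
3 rows match — count = 3.

3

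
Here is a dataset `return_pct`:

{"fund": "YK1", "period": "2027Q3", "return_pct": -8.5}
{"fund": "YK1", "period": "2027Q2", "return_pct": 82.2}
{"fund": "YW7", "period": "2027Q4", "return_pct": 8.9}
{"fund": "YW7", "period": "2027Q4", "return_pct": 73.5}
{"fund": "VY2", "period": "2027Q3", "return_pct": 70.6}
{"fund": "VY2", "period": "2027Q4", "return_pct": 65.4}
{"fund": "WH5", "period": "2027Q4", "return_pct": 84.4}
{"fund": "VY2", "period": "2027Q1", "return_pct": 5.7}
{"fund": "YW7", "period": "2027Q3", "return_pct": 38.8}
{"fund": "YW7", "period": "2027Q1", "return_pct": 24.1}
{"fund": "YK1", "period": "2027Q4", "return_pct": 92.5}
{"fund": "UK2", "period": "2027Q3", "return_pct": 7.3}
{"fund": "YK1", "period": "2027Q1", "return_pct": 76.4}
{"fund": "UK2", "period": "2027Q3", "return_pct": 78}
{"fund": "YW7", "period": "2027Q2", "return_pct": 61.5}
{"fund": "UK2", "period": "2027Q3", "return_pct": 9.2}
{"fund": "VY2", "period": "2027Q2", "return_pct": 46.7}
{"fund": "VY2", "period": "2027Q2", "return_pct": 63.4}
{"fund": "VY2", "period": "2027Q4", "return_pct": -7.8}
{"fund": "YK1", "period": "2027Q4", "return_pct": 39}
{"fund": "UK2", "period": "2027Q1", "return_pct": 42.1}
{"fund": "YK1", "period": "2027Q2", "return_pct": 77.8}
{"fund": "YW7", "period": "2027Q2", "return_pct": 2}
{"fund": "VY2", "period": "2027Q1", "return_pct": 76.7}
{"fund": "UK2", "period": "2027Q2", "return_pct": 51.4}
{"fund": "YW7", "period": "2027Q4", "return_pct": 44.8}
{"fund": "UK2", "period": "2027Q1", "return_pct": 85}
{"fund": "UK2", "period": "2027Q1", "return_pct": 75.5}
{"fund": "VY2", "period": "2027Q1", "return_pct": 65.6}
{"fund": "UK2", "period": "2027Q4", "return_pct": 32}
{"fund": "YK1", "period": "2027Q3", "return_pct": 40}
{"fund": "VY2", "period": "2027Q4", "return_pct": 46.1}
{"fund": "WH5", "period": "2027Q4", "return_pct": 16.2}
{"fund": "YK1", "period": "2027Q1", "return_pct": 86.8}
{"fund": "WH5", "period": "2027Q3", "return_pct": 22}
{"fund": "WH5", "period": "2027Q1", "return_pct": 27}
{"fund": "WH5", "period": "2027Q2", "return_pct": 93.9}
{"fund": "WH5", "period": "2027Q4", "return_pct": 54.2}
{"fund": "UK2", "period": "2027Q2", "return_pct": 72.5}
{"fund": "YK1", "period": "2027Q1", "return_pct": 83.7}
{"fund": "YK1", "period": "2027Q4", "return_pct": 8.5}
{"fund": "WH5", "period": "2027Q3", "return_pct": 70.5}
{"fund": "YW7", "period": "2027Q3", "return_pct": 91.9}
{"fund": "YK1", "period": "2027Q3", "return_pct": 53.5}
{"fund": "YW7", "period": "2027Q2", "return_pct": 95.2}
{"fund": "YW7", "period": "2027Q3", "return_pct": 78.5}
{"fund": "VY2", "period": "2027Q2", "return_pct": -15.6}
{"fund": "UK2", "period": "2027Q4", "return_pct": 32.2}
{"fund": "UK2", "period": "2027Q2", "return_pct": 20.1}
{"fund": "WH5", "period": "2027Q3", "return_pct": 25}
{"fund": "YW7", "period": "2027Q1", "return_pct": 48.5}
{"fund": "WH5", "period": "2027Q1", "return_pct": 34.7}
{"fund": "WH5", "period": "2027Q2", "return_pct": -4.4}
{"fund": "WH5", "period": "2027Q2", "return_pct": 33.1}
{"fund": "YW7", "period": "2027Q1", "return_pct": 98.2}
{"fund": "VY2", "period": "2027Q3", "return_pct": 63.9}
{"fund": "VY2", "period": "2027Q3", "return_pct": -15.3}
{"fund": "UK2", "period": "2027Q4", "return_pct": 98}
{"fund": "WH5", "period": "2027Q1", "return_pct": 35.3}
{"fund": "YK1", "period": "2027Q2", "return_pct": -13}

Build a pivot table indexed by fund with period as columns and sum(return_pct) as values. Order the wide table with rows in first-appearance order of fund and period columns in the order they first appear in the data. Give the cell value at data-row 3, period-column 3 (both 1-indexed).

With rows in first-appearance order of fund, row 3 is fund=VY2. period columns in first-appearance order: 2027Q3, 2027Q2, 2027Q4, 2027Q1; column 3 is 2027Q4.
Long rows with fund=VY2, period=2027Q4: 65.4 + -7.8 + 46.1 = 103.7.

103.7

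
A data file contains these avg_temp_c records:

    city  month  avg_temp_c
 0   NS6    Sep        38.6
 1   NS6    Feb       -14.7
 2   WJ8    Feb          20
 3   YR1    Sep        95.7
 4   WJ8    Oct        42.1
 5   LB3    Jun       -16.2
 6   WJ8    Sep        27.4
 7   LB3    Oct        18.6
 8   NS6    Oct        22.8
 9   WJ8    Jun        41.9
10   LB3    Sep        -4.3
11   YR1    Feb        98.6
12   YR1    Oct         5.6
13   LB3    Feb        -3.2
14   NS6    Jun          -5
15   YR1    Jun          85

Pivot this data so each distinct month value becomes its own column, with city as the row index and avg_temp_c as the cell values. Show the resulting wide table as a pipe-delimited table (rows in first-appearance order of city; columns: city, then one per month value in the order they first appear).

| city | Sep | Feb | Oct | Jun |
| NS6 | 38.6 | -14.7 | 22.8 | -5 |
| WJ8 | 27.4 | 20 | 42.1 | 41.9 |
| YR1 | 95.7 | 98.6 | 5.6 | 85 |
| LB3 | -4.3 | -3.2 | 18.6 | -16.2 |

Columns: city plus the 4 distinct month values (Sep, Feb, Oct, Jun).
For example, row NS6 column Sep takes avg_temp_c=38.6 from the long row (NS6, Sep).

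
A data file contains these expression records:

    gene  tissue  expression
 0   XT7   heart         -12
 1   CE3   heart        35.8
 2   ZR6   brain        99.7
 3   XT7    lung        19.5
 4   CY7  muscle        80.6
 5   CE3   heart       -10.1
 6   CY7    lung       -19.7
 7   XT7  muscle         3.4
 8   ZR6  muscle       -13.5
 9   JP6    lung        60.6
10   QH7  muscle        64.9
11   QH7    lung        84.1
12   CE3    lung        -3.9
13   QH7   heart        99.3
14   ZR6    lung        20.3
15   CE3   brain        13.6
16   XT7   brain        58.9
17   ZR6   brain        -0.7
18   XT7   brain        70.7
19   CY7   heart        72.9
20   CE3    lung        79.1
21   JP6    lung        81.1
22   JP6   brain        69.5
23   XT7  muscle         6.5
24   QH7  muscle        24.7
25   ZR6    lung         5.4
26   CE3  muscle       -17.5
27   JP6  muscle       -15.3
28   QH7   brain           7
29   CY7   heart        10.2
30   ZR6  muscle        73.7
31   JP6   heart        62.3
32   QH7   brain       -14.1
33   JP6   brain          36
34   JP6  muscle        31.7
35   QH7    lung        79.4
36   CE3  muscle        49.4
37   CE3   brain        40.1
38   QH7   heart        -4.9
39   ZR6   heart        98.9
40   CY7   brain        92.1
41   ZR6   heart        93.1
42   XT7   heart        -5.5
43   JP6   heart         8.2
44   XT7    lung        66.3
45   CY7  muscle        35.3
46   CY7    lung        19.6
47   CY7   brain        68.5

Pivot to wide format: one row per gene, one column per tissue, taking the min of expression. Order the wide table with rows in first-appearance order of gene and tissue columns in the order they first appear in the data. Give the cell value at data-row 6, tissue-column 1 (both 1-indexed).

With rows in first-appearance order of gene, row 6 is gene=QH7. tissue columns in first-appearance order: heart, brain, lung, muscle; column 1 is heart.
Long rows with gene=QH7, tissue=heart: min(99.3, -4.9) = -4.9.

-4.9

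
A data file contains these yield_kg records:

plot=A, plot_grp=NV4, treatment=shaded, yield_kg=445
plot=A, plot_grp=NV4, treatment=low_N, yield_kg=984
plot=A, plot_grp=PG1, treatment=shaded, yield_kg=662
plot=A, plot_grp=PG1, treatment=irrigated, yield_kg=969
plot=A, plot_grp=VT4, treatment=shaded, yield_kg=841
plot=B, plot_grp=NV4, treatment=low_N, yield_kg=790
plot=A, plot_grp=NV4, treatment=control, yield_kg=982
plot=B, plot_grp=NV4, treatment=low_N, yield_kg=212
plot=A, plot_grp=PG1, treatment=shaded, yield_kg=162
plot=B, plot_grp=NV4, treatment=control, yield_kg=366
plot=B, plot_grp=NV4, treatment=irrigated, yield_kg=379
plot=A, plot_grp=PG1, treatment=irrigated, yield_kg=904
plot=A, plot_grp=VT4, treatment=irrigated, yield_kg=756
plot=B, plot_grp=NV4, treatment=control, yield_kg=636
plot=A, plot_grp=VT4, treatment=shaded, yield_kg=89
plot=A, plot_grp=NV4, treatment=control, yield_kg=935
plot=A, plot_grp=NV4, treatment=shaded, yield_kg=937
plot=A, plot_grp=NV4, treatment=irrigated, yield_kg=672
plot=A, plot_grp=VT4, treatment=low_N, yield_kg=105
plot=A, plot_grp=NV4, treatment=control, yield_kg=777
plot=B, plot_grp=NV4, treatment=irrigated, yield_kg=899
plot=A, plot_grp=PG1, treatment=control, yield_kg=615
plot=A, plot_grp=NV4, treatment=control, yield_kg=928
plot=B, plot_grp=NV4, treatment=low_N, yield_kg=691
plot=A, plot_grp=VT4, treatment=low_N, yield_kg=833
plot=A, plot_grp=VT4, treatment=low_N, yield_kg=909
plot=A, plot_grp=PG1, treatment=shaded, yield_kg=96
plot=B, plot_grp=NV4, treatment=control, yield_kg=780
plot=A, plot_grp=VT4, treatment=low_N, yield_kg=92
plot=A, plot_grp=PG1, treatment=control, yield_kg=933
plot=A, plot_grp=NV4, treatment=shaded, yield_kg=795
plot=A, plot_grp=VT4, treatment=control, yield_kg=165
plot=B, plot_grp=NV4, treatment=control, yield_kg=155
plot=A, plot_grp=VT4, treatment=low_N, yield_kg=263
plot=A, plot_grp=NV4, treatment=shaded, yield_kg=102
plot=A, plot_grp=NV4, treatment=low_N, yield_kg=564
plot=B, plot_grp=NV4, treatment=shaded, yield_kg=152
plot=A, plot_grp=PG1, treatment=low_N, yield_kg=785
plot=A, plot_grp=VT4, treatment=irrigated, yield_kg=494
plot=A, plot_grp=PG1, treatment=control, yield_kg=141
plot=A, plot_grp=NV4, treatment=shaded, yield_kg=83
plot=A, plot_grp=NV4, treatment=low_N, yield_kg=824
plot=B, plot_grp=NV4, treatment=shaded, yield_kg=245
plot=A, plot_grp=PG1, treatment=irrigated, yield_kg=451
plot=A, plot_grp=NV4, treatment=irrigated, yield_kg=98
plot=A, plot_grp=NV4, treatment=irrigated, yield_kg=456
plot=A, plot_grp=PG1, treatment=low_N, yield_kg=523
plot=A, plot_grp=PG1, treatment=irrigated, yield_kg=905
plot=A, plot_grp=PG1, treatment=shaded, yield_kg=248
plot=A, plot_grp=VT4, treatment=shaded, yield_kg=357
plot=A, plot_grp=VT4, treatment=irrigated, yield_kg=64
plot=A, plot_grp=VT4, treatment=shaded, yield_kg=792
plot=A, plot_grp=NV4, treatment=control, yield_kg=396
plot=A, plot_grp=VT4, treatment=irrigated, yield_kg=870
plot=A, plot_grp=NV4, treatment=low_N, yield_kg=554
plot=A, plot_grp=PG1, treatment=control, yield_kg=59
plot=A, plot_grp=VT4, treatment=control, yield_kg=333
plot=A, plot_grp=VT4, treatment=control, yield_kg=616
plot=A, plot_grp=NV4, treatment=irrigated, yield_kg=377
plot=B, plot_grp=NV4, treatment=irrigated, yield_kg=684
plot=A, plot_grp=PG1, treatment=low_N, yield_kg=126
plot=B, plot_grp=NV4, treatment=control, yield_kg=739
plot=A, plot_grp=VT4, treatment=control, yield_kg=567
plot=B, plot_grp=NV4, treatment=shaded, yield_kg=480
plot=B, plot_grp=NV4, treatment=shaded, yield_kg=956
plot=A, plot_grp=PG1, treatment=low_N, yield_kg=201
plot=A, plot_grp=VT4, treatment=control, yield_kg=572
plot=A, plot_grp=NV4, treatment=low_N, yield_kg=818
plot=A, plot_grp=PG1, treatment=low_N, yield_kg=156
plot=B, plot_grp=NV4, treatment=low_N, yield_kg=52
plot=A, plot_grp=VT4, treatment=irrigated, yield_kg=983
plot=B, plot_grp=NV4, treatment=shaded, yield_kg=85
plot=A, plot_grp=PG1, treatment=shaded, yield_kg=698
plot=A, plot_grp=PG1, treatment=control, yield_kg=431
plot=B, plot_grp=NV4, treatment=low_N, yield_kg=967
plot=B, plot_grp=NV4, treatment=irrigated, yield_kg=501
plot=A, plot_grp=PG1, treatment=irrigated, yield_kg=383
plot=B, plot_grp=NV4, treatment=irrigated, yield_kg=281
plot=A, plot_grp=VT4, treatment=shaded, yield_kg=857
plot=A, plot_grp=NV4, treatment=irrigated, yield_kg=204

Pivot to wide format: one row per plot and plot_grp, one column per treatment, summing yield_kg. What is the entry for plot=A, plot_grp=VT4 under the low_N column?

2202

Rows with plot=A, plot_grp=VT4 and treatment=low_N: yield_kg values are 105, 833, 909, 92, 263.
105 + 833 + 909 + 92 + 263 = 2202.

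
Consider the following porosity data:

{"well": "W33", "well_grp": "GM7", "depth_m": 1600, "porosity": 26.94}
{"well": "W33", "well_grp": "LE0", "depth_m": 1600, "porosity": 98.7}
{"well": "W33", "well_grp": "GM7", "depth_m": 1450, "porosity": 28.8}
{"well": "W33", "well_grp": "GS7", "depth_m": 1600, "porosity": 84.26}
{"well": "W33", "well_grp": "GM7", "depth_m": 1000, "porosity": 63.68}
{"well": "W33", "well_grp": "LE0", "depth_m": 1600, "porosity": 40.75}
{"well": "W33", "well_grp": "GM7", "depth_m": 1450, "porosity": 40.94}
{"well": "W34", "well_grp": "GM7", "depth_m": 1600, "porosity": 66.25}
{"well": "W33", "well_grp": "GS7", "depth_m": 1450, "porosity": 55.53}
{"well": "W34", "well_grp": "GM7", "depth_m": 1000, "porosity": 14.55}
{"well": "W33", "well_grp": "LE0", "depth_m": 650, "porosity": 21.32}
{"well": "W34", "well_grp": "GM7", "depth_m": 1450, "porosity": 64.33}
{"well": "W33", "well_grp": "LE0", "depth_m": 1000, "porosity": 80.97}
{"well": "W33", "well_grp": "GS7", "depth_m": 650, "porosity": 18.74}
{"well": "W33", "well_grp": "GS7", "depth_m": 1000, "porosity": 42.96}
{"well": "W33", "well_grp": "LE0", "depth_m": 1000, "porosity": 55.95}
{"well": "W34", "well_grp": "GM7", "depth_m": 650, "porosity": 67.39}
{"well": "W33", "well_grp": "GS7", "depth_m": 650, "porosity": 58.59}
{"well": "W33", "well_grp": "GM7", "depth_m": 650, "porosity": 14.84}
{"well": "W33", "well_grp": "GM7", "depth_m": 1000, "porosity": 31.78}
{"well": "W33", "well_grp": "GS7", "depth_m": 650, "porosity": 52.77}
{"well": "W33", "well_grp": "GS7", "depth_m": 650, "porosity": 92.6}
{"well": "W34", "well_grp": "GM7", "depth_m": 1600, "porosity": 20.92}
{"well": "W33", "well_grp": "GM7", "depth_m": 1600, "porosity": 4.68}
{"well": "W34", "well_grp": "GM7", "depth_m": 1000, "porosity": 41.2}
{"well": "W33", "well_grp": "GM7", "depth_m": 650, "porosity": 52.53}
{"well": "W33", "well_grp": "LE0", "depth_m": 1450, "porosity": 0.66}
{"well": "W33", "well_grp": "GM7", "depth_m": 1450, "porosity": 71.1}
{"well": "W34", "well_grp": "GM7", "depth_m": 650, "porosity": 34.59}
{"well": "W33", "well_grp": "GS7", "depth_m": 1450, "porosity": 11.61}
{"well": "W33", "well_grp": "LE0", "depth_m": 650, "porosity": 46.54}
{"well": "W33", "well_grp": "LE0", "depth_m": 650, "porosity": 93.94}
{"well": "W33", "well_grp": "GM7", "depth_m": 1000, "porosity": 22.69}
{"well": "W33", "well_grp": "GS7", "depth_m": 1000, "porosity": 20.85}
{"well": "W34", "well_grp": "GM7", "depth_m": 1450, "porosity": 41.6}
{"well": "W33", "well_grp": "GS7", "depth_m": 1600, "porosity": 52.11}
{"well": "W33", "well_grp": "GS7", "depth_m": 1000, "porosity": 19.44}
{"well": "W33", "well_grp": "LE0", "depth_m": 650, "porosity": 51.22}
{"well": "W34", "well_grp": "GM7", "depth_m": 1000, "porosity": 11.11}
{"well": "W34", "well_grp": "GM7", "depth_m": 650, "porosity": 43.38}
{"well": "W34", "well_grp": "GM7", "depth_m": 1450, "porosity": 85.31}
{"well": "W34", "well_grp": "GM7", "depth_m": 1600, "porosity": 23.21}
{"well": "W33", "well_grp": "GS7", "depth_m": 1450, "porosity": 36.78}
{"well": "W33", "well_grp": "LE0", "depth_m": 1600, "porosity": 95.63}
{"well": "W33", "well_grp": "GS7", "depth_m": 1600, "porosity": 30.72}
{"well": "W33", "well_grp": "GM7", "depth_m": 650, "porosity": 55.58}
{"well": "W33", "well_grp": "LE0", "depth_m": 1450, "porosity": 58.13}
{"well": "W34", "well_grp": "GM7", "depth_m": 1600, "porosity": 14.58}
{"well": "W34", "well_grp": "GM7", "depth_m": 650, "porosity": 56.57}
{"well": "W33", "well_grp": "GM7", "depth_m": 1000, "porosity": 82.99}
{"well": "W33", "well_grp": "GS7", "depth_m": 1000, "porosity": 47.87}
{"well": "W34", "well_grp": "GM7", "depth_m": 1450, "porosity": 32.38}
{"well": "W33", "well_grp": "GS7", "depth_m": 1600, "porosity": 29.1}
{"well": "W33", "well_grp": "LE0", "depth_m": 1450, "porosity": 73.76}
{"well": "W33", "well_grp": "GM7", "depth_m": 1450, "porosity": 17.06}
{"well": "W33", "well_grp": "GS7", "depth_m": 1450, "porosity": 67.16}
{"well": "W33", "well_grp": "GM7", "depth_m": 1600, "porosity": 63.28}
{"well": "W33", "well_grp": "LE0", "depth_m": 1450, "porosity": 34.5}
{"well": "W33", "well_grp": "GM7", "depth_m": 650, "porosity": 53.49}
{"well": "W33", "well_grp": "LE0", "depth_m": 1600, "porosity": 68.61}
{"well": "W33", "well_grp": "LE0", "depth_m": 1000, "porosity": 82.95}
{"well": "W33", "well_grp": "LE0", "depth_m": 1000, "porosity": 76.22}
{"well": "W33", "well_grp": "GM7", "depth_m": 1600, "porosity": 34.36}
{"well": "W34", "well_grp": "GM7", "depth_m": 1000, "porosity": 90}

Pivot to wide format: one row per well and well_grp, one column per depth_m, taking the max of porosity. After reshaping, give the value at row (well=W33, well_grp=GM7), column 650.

Rows with well=W33, well_grp=GM7 and depth_m=650: porosity values are 14.84, 52.53, 55.58, 53.49.
max(14.84, 52.53, 55.58, 53.49) = 55.58.

55.58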